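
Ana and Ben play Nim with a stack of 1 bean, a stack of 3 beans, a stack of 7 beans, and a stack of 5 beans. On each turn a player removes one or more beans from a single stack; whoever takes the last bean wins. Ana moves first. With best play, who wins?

Ben wins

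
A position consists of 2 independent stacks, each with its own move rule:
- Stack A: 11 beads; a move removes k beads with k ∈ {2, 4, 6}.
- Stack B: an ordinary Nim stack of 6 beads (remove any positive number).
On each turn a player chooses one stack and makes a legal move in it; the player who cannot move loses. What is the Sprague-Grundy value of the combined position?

7

Grundy values for stack A (subtraction set {2, 4, 6}):
k:     0  1  2  3  4  5  6  7  8  9 10 11
g(k):  0  0  1  1  2  2  3  3  0  0  1  1
So g(11) = 1.
Stack B is a plain Nim stack of size 6, so its Grundy value is 6.
The value of a disjunctive sum is the nim-sum of the parts.
Combined value = 1 XOR 6 = 7.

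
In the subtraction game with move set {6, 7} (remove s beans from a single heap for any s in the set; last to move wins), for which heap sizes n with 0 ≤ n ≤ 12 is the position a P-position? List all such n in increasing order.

0, 1, 2, 3, 4, 5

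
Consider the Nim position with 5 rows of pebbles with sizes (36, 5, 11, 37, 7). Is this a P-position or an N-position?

Compute the nim-sum pairwise:
36 ⊕ 5 = 33
33 ⊕ 11 = 42
42 ⊕ 37 = 15
15 ⊕ 7 = 8
The nim-sum is 8 ≠ 0, so this is an N-position: the player to move can win.

N-position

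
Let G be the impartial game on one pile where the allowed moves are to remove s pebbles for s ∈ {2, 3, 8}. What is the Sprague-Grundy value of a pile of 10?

Grundy values for subtraction set {2, 3, 8}:
k:     0  1  2  3  4  5  6  7  8  9 10
g(k):  0  0  1  1  2  0  0  1  1  2  0
So g(10) = 0.

0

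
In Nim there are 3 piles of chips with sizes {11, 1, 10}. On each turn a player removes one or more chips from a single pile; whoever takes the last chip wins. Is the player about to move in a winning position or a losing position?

Losing position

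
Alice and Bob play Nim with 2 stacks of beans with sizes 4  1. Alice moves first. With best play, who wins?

Alice wins

Compute the nim-sum pairwise:
4 ^ 1 = 5
The nim-sum is 5 ≠ 0, so this is an N-position: the player to move can win; Alice has a winning move.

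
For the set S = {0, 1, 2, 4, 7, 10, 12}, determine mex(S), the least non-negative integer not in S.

3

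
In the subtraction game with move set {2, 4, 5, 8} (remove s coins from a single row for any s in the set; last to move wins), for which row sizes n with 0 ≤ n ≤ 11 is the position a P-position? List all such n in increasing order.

0, 1, 7, 10

Grundy values for subtraction set {2, 4, 5, 8}:
g(0) = mex{} = 0
g(1) = mex{} = 0
g(2) = mex{0} = 1
g(3) = mex{0} = 1
g(4) = mex{0,1} = 2
g(5) = mex{0,1} = 2
g(6) = mex{0,1,2} = 3
g(7) = mex{1,2} = 0
g(8) = mex{0,1,2,3} = 4
g(9) = mex{0,2} = 1
g(10) = mex{1,2,3,4} = 0
g(11) = mex{0,1,3} = 2
The P-positions (g = 0) in 0..11 are 0, 1, 7, 10.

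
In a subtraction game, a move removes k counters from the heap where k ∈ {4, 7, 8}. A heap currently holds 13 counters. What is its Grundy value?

Grundy values for subtraction set {4, 7, 8}:
g(0) = mex{} = 0
g(1) = mex{} = 0
g(2) = mex{} = 0
g(3) = mex{} = 0
g(4) = mex{0} = 1
g(5) = mex{0} = 1
g(6) = mex{0} = 1
g(7) = mex{0} = 1
g(8) = mex{0,1} = 2
g(9) = mex{0,1} = 2
g(10) = mex{0,1} = 2
g(11) = mex{0,1} = 2
g(12) = mex{1,2} = 0
g(13) = mex{1,2} = 0
So g(13) = 0.

0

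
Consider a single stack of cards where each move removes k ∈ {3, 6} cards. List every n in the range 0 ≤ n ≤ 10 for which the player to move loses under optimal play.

0, 1, 2, 9, 10

Grundy values for subtraction set {3, 6}:
k:     0  1  2  3  4  5  6  7  8  9 10
g(k):  0  0  0  1  1  1  2  2  2  0  0
The P-positions (g = 0) in 0..10 are 0, 1, 2, 9, 10.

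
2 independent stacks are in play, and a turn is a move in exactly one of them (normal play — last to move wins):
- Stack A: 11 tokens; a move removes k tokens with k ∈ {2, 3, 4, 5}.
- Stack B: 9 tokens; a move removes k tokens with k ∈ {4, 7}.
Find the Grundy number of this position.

0

Grundy values for stack A (subtraction set {2, 3, 4, 5}):
g(0) = mex{} = 0
g(1) = mex{} = 0
g(2) = mex{0} = 1
g(3) = mex{0} = 1
g(4) = mex{0,1} = 2
g(5) = mex{0,1} = 2
g(6) = mex{0,1,2} = 3
g(7) = mex{1,2} = 0
g(8) = mex{1,2,3} = 0
g(9) = mex{0,2,3} = 1
g(10) = mex{0,2,3} = 1
g(11) = mex{0,1,3} = 2
So g(11) = 2.
Grundy values for stack B (subtraction set {4, 7}):
k:     0  1  2  3  4  5  6  7  8  9
g(k):  0  0  0  0  1  1  1  1  2  2
So g(9) = 2.
The value of a disjunctive sum is the nim-sum of the parts.
Combined value = 2 XOR 2 = 0.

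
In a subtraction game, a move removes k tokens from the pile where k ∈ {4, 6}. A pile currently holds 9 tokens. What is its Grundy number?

2

Build the Grundy sequence with g(k) = mex{g(k−s) : s ∈ {4, 6}, s ≤ k}:
g(0) = mex{} = 0
g(1) = mex{} = 0
g(2) = mex{} = 0
g(3) = mex{} = 0
g(4) = mex{0} = 1
g(5) = mex{0} = 1
g(6) = mex{0} = 1
g(7) = mex{0} = 1
g(8) = mex{0,1} = 2
g(9) = mex{0,1} = 2
So g(9) = 2.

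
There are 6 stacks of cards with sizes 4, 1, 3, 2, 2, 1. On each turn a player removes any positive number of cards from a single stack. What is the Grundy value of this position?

Compute the nim-sum pairwise:
4 ^ 1 = 5
5 ^ 3 = 6
6 ^ 2 = 4
4 ^ 2 = 6
6 ^ 1 = 7

7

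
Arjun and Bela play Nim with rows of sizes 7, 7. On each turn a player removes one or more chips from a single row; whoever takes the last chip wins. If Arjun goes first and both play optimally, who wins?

Bela wins

In binary:
  111  (7)
  111  (7)
  ---
  000  (0)
The nim-sum is 0, so this is a P-position: the player to move is in a losing position under optimal play; Arjun is about to move from it and so loses — Bela wins.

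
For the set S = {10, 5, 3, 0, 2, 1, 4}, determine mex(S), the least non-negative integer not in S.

The values 0, 1, 2, 3, 4, 5 are all present; 6 is the first non-negative integer missing from the set.

6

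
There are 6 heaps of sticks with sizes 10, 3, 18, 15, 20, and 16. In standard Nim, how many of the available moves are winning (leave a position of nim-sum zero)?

Bitwise XOR of the heap sizes:
  01010  (10)
  00011  (3)
  10010  (18)
  01111  (15)
  10100  (20)
  10000  (16)
  -----
  10000  (16)
The overall nim-sum is X = 16. A heap of size p has a winning move iff p XOR X < p (reduce it to p XOR X).
  10: 10 XOR 16 = 26 ≥ 10 — no move.
  3: 3 XOR 16 = 19 ≥ 3 — no move.
  18: 18 XOR 16 = 2 < 18 — winning move (to 2).
  15: 15 XOR 16 = 31 ≥ 15 — no move.
  20: 20 XOR 16 = 4 < 20 — winning move (to 4).
  16: 16 XOR 16 = 0 < 16 — winning move (to 0).
That gives 3 winning moves.

3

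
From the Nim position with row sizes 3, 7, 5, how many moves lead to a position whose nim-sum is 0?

3

Write each in binary and XOR column by column:
  011  (3)
  111  (7)
  101  (5)
  ---
  001  (1)
The overall nim-sum is X = 1. A row of size p has a winning move iff p XOR X < p (reduce it to p XOR X).
  3: 3 XOR 1 = 2 < 3 — winning move (to 2).
  7: 7 XOR 1 = 6 < 7 — winning move (to 6).
  5: 5 XOR 1 = 4 < 5 — winning move (to 4).
That gives 3 winning moves.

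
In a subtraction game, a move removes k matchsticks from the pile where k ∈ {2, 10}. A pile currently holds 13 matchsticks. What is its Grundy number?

0

Compute g(0), g(1), … for moves {2, 10}:
k:     0  1  2  3  4  5  6  7  8  9 10 11 12 13
g(k):  0  0  1  1  0  0  1  1  0  0  1  1  0  0
So g(13) = 0.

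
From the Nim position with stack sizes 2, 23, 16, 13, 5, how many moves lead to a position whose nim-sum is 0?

1

Compute the nim-sum pairwise:
2 XOR 23 = 21
21 XOR 16 = 5
5 XOR 13 = 8
8 XOR 5 = 13
The overall nim-sum is X = 13. A stack of size p has a winning move iff p XOR X < p (reduce it to p XOR X).
  2: 2 XOR 13 = 15 ≥ 2 — no move.
  23: 23 XOR 13 = 26 ≥ 23 — no move.
  16: 16 XOR 13 = 29 ≥ 16 — no move.
  13: 13 XOR 13 = 0 < 13 — winning move (to 0).
  5: 5 XOR 13 = 8 ≥ 5 — no move.
That gives 1 winning move.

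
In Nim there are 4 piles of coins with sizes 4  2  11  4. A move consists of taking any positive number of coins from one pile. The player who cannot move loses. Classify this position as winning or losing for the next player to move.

Write each in binary and XOR column by column:
  0100  (4)
  0010  (2)
  1011  (11)
  0100  (4)
  ----
  1001  (9)
The nim-sum is 9 ≠ 0, so this is an N-position: the player to move can win.

Winning position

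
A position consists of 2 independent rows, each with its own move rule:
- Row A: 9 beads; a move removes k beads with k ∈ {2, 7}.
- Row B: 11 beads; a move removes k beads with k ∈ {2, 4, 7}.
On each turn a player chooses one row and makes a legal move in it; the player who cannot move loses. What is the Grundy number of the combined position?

1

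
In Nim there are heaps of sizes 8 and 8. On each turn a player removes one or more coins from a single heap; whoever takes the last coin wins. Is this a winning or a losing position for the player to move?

In binary:
  1000  (8)
  1000  (8)
  ----
  0000  (0)
The nim-sum is 0, so this is a P-position: the player to move is in a losing position under optimal play.

Losing position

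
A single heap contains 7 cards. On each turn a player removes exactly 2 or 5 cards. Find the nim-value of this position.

0

Grundy values for subtraction set {2, 5}:
g(0) = mex{} = 0
g(1) = mex{} = 0
g(2) = mex{0} = 1
g(3) = mex{0} = 1
g(4) = mex{1} = 0
g(5) = mex{0,1} = 2
g(6) = mex{0} = 1
g(7) = mex{1,2} = 0
So g(7) = 0.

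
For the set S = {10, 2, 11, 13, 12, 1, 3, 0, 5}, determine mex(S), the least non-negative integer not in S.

The values 0, 1, 2, 3 are all present; 4 is the first non-negative integer missing from the set.

4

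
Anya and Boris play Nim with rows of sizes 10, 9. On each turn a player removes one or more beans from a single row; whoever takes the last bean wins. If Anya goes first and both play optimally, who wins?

Anya wins

Compute the nim-sum pairwise:
10 XOR 9 = 3
The nim-sum is 3 ≠ 0, so this is an N-position: the player to move can win; Anya has a winning move.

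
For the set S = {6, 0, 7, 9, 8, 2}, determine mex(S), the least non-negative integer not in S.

1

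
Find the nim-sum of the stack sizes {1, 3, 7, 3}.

Nim-sum: 1 ^ 3 ^ 7 ^ 3 = 6.

6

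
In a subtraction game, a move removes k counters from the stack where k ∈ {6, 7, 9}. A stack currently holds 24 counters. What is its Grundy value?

1

Grundy values for subtraction set {6, 7, 9}:
k:     0  1  2  3  4  5  6  7  8  9 10 11 12 13 14 15 16 17 18 19 20 21 22 23 24
g(k):  0  0  0  0  0  0  1  1  1  1  1  1  2  2  2  0  0  0  0  0  0  1  1  1  1
So g(24) = 1.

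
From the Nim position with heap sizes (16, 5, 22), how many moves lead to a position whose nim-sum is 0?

1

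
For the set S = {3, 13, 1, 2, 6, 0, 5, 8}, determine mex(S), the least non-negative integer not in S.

4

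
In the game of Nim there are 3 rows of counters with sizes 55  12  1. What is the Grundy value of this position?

Compute the nim-sum pairwise:
55 XOR 12 = 59
59 XOR 1 = 58

58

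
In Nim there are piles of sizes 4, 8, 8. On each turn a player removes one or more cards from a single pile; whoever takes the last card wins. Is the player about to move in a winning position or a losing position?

Winning position

Nim-sum: 4 XOR 8 XOR 8 = 4.
The nim-sum is 4 ≠ 0, so this is an N-position: the player to move can win.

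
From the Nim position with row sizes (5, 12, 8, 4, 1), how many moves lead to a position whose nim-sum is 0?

3

Compute the nim-sum pairwise:
5 ⊕ 12 = 9
9 ⊕ 8 = 1
1 ⊕ 4 = 5
5 ⊕ 1 = 4
The overall nim-sum is X = 4. A row of size p has a winning move iff p XOR X < p (reduce it to p XOR X).
  5: 5 XOR 4 = 1 < 5 — winning move (to 1).
  12: 12 XOR 4 = 8 < 12 — winning move (to 8).
  8: 8 XOR 4 = 12 ≥ 8 — no move.
  4: 4 XOR 4 = 0 < 4 — winning move (to 0).
  1: 1 XOR 4 = 5 ≥ 1 — no move.
That gives 3 winning moves.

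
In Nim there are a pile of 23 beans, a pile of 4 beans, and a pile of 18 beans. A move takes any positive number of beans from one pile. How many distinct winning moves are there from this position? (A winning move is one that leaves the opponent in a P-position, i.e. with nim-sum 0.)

Nim-sum: 23 ^ 4 ^ 18 = 1.
The overall nim-sum is X = 1. A pile of size p has a winning move iff p XOR X < p (reduce it to p XOR X).
  23: 23 XOR 1 = 22 < 23 — winning move (to 22).
  4: 4 XOR 1 = 5 ≥ 4 — no move.
  18: 18 XOR 1 = 19 ≥ 18 — no move.
That gives 1 winning move.

1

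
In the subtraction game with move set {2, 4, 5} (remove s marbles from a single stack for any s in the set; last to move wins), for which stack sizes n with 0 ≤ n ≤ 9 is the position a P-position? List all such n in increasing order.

0, 1, 7, 8

Build the Grundy sequence with g(k) = mex{g(k−s) : s ∈ {2, 4, 5}, s ≤ k}:
g(0) = mex{} = 0
g(1) = mex{} = 0
g(2) = mex{0} = 1
g(3) = mex{0} = 1
g(4) = mex{0,1} = 2
g(5) = mex{0,1} = 2
g(6) = mex{0,1,2} = 3
g(7) = mex{1,2} = 0
g(8) = mex{1,2,3} = 0
g(9) = mex{0,2} = 1
The P-positions (g = 0) in 0..9 are 0, 1, 7, 8.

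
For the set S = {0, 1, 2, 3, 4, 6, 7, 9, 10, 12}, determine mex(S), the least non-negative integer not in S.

5

The values 0, 1, 2, 3, 4 are all present; 5 is the first non-negative integer missing from the set.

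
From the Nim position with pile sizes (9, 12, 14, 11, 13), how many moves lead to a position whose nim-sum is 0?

Nim-sum: 9 ⊕ 12 ⊕ 14 ⊕ 11 ⊕ 13 = 13.
The overall nim-sum is X = 13. A pile of size p has a winning move iff p XOR X < p (reduce it to p XOR X).
  9: 9 XOR 13 = 4 < 9 — winning move (to 4).
  12: 12 XOR 13 = 1 < 12 — winning move (to 1).
  14: 14 XOR 13 = 3 < 14 — winning move (to 3).
  11: 11 XOR 13 = 6 < 11 — winning move (to 6).
  13: 13 XOR 13 = 0 < 13 — winning move (to 0).
That gives 5 winning moves.

5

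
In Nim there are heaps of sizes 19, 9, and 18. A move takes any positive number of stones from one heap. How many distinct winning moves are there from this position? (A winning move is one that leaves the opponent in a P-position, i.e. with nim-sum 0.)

1

In binary:
  10011  (19)
  01001  (9)
  10010  (18)
  -----
  01000  (8)
The overall nim-sum is X = 8. A heap of size p has a winning move iff p XOR X < p (reduce it to p XOR X).
  19: 19 XOR 8 = 27 ≥ 19 — no move.
  9: 9 XOR 8 = 1 < 9 — winning move (to 1).
  18: 18 XOR 8 = 26 ≥ 18 — no move.
That gives 1 winning move.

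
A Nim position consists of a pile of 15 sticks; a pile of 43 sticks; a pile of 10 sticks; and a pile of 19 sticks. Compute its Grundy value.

Compute the nim-sum pairwise:
15 ⊕ 43 = 36
36 ⊕ 10 = 46
46 ⊕ 19 = 61

61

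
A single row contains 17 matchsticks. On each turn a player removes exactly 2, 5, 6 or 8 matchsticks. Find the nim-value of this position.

Build the Grundy sequence with g(k) = mex{g(k−s) : s ∈ {2, 5, 6, 8}, s ≤ k}:
k:     0  1  2  3  4  5  6  7  8  9 10 11 12 13 14 15 16 17
g(k):  0  0  1  1  0  2  1  3  2  2  3  0  2  1  0  0  1  1
So g(17) = 1.

1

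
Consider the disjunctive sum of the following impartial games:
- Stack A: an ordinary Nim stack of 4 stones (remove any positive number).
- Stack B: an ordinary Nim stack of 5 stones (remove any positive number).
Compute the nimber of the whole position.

1

Stack A is a plain Nim stack of size 4, so its Grundy value is 4.
Stack B is a plain Nim stack of size 5, so its Grundy value is 5.
By the Sprague-Grundy theorem, the Grundy value of a sum of independent games is the XOR of the component values.
Combined value = 4 ⊕ 5 = 1.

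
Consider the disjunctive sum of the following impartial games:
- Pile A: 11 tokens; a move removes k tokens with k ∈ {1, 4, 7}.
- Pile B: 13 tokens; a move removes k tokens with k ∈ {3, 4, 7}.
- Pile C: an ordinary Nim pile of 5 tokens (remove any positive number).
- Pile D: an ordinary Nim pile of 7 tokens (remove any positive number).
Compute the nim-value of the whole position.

Build the Grundy sequence for pile A with g(k) = mex{g(k−s) : s ∈ {1, 4, 7}, s ≤ k}:
k:     0  1  2  3  4  5  6  7  8  9 10 11
g(k):  0  1  0  1  2  0  1  2  0  1  0  1
So g(11) = 1.
Build the Grundy sequence for pile B with g(k) = mex{g(k−s) : s ∈ {3, 4, 7}, s ≤ k}:
g(0) = mex{} = 0
g(1) = mex{} = 0
g(2) = mex{} = 0
g(3) = mex{0} = 1
g(4) = mex{0} = 1
g(5) = mex{0} = 1
g(6) = mex{0,1} = 2
g(7) = mex{0,1} = 2
g(8) = mex{0,1} = 2
g(9) = mex{0,1,2} = 3
g(10) = mex{1,2} = 0
g(11) = mex{1,2} = 0
g(12) = mex{1,2,3} = 0
g(13) = mex{0,2,3} = 1
So g(13) = 1.
Pile C is a plain Nim pile of size 5, so its Grundy value is 5.
Pile D is a plain Nim pile of size 7, so its Grundy value is 7.
By the Sprague-Grundy theorem, the Grundy value of a sum of independent games is the XOR of the component values.
Combined value = 1 XOR 1 XOR 5 XOR 7 = 2.

2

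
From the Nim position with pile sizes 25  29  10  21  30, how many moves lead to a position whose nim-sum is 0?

3

Compute the nim-sum pairwise:
25 ^ 29 = 4
4 ^ 10 = 14
14 ^ 21 = 27
27 ^ 30 = 5
The overall nim-sum is X = 5. A pile of size p has a winning move iff p XOR X < p (reduce it to p XOR X).
  25: 25 XOR 5 = 28 ≥ 25 — no move.
  29: 29 XOR 5 = 24 < 29 — winning move (to 24).
  10: 10 XOR 5 = 15 ≥ 10 — no move.
  21: 21 XOR 5 = 16 < 21 — winning move (to 16).
  30: 30 XOR 5 = 27 < 30 — winning move (to 27).
That gives 3 winning moves.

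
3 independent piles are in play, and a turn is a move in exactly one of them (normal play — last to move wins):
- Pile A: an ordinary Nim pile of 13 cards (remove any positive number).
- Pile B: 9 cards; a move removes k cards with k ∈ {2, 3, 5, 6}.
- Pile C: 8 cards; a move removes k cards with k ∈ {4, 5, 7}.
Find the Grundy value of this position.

Pile A is a plain Nim pile of size 13, so its Grundy value is 13.
Grundy values for pile B (subtraction set {2, 3, 5, 6}):
k:     0  1  2  3  4  5  6  7  8  9
g(k):  0  0  1  1  2  2  3  3  0  0
So g(9) = 0.
For pile C, compute g(0), g(1), … with moves {4, 5, 7}:
g(0) = mex{} = 0
g(1) = mex{} = 0
g(2) = mex{} = 0
g(3) = mex{} = 0
g(4) = mex{0} = 1
g(5) = mex{0} = 1
g(6) = mex{0} = 1
g(7) = mex{0} = 1
g(8) = mex{0,1} = 2
So g(8) = 2.
The value of a disjunctive sum is the nim-sum of the parts.
Combined value = 13 XOR 0 XOR 2 = 15.

15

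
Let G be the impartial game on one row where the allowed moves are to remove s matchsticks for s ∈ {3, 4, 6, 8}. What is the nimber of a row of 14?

Build the Grundy sequence with g(k) = mex{g(k−s) : s ∈ {3, 4, 6, 8}, s ≤ k}:
k:     0  1  2  3  4  5  6  7  8  9 10 11 12 13 14
g(k):  0  0  0  1  1  1  2  2  2  3  3  0  0  0  1
So g(14) = 1.

1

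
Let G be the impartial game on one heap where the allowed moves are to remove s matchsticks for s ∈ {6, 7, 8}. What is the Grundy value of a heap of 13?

2

Compute g(0), g(1), … for moves {6, 7, 8}:
g(0) = mex{} = 0
g(1) = mex{} = 0
g(2) = mex{} = 0
g(3) = mex{} = 0
g(4) = mex{} = 0
g(5) = mex{} = 0
g(6) = mex{0} = 1
g(7) = mex{0} = 1
g(8) = mex{0} = 1
g(9) = mex{0} = 1
g(10) = mex{0} = 1
g(11) = mex{0} = 1
g(12) = mex{0,1} = 2
g(13) = mex{0,1} = 2
So g(13) = 2.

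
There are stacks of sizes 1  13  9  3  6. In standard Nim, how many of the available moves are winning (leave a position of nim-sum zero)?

0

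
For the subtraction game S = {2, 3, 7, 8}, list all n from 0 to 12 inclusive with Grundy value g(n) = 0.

0, 1, 5, 6, 10, 11

Compute g(0), g(1), … for moves {2, 3, 7, 8}:
g(0) = mex{} = 0
g(1) = mex{} = 0
g(2) = mex{0} = 1
g(3) = mex{0} = 1
g(4) = mex{0,1} = 2
g(5) = mex{1} = 0
g(6) = mex{1,2} = 0
g(7) = mex{0,2} = 1
g(8) = mex{0} = 1
g(9) = mex{0,1} = 2
g(10) = mex{1} = 0
g(11) = mex{1,2} = 0
g(12) = mex{0,2} = 1
The P-positions (g = 0) in 0..12 are 0, 1, 5, 6, 10, 11.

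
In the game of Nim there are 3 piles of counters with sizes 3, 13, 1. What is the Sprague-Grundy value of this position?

15

Bitwise XOR of the heap sizes:
  0011  (3)
  1101  (13)
  0001  (1)
  ----
  1111  (15)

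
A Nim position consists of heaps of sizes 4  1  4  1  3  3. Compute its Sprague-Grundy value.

0

Write each in binary and XOR column by column:
  100  (4)
  001  (1)
  100  (4)
  001  (1)
  011  (3)
  011  (3)
  ---
  000  (0)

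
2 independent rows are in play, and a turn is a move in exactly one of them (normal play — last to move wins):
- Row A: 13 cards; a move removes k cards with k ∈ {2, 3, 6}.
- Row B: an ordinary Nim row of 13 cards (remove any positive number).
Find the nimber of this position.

15

Grundy values for row A (subtraction set {2, 3, 6}):
g(0) = mex{} = 0
g(1) = mex{} = 0
g(2) = mex{0} = 1
g(3) = mex{0} = 1
g(4) = mex{0,1} = 2
g(5) = mex{1} = 0
g(6) = mex{0,1,2} = 3
g(7) = mex{0,2} = 1
g(8) = mex{0,1,3} = 2
g(9) = mex{1,3} = 0
g(10) = mex{1,2} = 0
g(11) = mex{0,2} = 1
g(12) = mex{0,3} = 1
g(13) = mex{0,1} = 2
So g(13) = 2.
Row B is a plain Nim row of size 13, so its Grundy value is 13.
By the Sprague-Grundy theorem, the Grundy value of a sum of independent games is the XOR of the component values.
Combined value = 2 XOR 13 = 15.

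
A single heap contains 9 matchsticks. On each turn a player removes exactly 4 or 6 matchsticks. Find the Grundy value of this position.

2

Compute g(0), g(1), … for moves {4, 6}:
k:     0  1  2  3  4  5  6  7  8  9
g(k):  0  0  0  0  1  1  1  1  2  2
So g(9) = 2.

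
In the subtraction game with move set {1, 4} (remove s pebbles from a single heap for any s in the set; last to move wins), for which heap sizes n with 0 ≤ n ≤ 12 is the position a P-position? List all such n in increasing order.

Grundy values for subtraction set {1, 4}:
g(0) = mex{} = 0
g(1) = mex{0} = 1
g(2) = mex{1} = 0
g(3) = mex{0} = 1
g(4) = mex{0,1} = 2
g(5) = mex{1,2} = 0
g(6) = mex{0} = 1
g(7) = mex{1} = 0
g(8) = mex{0,2} = 1
g(9) = mex{0,1} = 2
g(10) = mex{1,2} = 0
g(11) = mex{0} = 1
g(12) = mex{1} = 0
The P-positions (g = 0) in 0..12 are 0, 2, 5, 7, 10, 12.

0, 2, 5, 7, 10, 12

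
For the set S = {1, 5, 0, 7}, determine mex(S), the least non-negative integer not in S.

2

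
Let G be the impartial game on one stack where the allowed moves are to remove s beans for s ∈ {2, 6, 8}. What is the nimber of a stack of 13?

2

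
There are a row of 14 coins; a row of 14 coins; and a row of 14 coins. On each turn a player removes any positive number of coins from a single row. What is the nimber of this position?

14

Write each in binary and XOR column by column:
  1110  (14)
  1110  (14)
  1110  (14)
  ----
  1110  (14)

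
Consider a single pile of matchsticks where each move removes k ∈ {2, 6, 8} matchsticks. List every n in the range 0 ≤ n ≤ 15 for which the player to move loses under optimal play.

0, 1, 4, 5, 14, 15

Build the Grundy sequence with g(k) = mex{g(k−s) : s ∈ {2, 6, 8}, s ≤ k}:
k:     0  1  2  3  4  5  6  7  8  9 10 11 12 13 14 15
g(k):  0  0  1  1  0  0  1  1  2  2  3  3  2  2  0  0
The P-positions (g = 0) in 0..15 are 0, 1, 4, 5, 14, 15.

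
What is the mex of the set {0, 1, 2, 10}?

3

The values 0, 1, 2 are all present; 3 is the first non-negative integer missing from the set.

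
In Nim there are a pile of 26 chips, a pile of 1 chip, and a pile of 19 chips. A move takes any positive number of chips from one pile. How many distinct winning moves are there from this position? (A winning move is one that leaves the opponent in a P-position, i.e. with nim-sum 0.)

1

Compute the nim-sum pairwise:
26 ^ 1 = 27
27 ^ 19 = 8
The overall nim-sum is X = 8. A pile of size p has a winning move iff p XOR X < p (reduce it to p XOR X).
  26: 26 XOR 8 = 18 < 26 — winning move (to 18).
  1: 1 XOR 8 = 9 ≥ 1 — no move.
  19: 19 XOR 8 = 27 ≥ 19 — no move.
That gives 1 winning move.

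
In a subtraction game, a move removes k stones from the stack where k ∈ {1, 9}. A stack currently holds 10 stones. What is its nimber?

0

Compute g(0), g(1), … for moves {1, 9}:
g(0) = mex{} = 0
g(1) = mex{0} = 1
g(2) = mex{1} = 0
g(3) = mex{0} = 1
g(4) = mex{1} = 0
g(5) = mex{0} = 1
g(6) = mex{1} = 0
g(7) = mex{0} = 1
g(8) = mex{1} = 0
g(9) = mex{0} = 1
g(10) = mex{1} = 0
So g(10) = 0.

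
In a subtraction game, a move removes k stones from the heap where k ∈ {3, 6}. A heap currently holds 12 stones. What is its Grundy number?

1

Build the Grundy sequence with g(k) = mex{g(k−s) : s ∈ {3, 6}, s ≤ k}:
g(0) = mex{} = 0
g(1) = mex{} = 0
g(2) = mex{} = 0
g(3) = mex{0} = 1
g(4) = mex{0} = 1
g(5) = mex{0} = 1
g(6) = mex{0,1} = 2
g(7) = mex{0,1} = 2
g(8) = mex{0,1} = 2
g(9) = mex{1,2} = 0
g(10) = mex{1,2} = 0
g(11) = mex{1,2} = 0
g(12) = mex{0,2} = 1
So g(12) = 1.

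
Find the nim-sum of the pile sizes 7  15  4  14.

2

Bitwise XOR of the heap sizes:
  0111  (7)
  1111  (15)
  0100  (4)
  1110  (14)
  ----
  0010  (2)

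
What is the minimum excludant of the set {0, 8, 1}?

2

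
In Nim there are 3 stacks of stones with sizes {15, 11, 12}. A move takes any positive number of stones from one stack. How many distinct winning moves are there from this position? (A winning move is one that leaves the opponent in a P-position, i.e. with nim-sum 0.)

Nim-sum: 15 ^ 11 ^ 12 = 8.
The overall nim-sum is X = 8. A stack of size p has a winning move iff p XOR X < p (reduce it to p XOR X).
  15: 15 XOR 8 = 7 < 15 — winning move (to 7).
  11: 11 XOR 8 = 3 < 11 — winning move (to 3).
  12: 12 XOR 8 = 4 < 12 — winning move (to 4).
That gives 3 winning moves.

3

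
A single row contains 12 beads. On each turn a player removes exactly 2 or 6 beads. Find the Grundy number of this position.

0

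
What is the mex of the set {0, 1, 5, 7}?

The values 0, 1 are all present; 2 is the first non-negative integer missing from the set.

2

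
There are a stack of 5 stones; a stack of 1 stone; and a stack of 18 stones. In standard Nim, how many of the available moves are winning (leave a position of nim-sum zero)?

1

Bitwise XOR of the heap sizes:
  00101  (5)
  00001  (1)
  10010  (18)
  -----
  10110  (22)
The overall nim-sum is X = 22. A stack of size p has a winning move iff p XOR X < p (reduce it to p XOR X).
  5: 5 XOR 22 = 19 ≥ 5 — no move.
  1: 1 XOR 22 = 23 ≥ 1 — no move.
  18: 18 XOR 22 = 4 < 18 — winning move (to 4).
That gives 1 winning move.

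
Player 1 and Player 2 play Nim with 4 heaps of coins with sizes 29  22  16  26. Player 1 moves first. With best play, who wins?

Nim-sum: 29 ^ 22 ^ 16 ^ 26 = 1.
The nim-sum is 1 ≠ 0, so this is an N-position: the player to move can win; Player 1 has a winning move.

Player 1 wins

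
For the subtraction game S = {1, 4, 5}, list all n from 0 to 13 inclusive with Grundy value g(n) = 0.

0, 2, 8, 10

Grundy values for subtraction set {1, 4, 5}:
g(0) = mex{} = 0
g(1) = mex{0} = 1
g(2) = mex{1} = 0
g(3) = mex{0} = 1
g(4) = mex{0,1} = 2
g(5) = mex{0,1,2} = 3
g(6) = mex{0,1,3} = 2
g(7) = mex{0,1,2} = 3
g(8) = mex{1,2,3} = 0
g(9) = mex{0,2,3} = 1
g(10) = mex{1,2,3} = 0
g(11) = mex{0,2,3} = 1
g(12) = mex{0,1,3} = 2
g(13) = mex{0,1,2} = 3
The P-positions (g = 0) in 0..13 are 0, 2, 8, 10.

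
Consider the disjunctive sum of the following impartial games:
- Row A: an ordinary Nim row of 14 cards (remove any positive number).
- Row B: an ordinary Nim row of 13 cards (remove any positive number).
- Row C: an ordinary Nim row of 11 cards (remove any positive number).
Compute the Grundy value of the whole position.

8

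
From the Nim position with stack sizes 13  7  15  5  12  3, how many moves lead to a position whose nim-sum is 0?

Compute the nim-sum pairwise:
13 XOR 7 = 10
10 XOR 15 = 5
5 XOR 5 = 0
0 XOR 12 = 12
12 XOR 3 = 15
The overall nim-sum is X = 15. A stack of size p has a winning move iff p XOR X < p (reduce it to p XOR X).
  13: 13 XOR 15 = 2 < 13 — winning move (to 2).
  7: 7 XOR 15 = 8 ≥ 7 — no move.
  15: 15 XOR 15 = 0 < 15 — winning move (to 0).
  5: 5 XOR 15 = 10 ≥ 5 — no move.
  12: 12 XOR 15 = 3 < 12 — winning move (to 3).
  3: 3 XOR 15 = 12 ≥ 3 — no move.
That gives 3 winning moves.

3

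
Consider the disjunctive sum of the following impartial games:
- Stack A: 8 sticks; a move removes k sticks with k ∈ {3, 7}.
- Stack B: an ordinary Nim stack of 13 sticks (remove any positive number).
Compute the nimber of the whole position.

15

Grundy values for stack A (subtraction set {3, 7}):
k:     0  1  2  3  4  5  6  7  8
g(k):  0  0  0  1  1  1  0  2  2
So g(8) = 2.
Stack B is a plain Nim stack of size 13, so its Grundy value is 13.
By the Sprague-Grundy theorem, the Grundy value of a sum of independent games is the XOR of the component values.
Combined value = 2 ⊕ 13 = 15.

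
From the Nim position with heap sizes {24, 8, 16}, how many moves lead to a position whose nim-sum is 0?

0

Write each in binary and XOR column by column:
  11000  (24)
  01000  (8)
  10000  (16)
  -----
  00000  (0)
The nim-sum is already 0, so every move leaves a nonzero nim-sum — there are no winning moves.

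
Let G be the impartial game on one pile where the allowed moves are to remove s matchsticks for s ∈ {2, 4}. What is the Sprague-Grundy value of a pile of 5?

Compute g(0), g(1), … for moves {2, 4}:
k:     0  1  2  3  4  5
g(k):  0  0  1  1  2  2
So g(5) = 2.

2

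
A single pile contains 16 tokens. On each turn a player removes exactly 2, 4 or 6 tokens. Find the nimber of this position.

0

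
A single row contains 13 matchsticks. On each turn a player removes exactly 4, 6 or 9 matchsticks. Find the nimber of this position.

0

Build the Grundy sequence with g(k) = mex{g(k−s) : s ∈ {4, 6, 9}, s ≤ k}:
k:     0  1  2  3  4  5  6  7  8  9 10 11 12 13
g(k):  0  0  0  0  1  1  1  1  2  2  2  2  3  0
So g(13) = 0.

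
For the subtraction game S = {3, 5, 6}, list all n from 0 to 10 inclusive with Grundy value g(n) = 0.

Grundy values for subtraction set {3, 5, 6}:
g(0) = mex{} = 0
g(1) = mex{} = 0
g(2) = mex{} = 0
g(3) = mex{0} = 1
g(4) = mex{0} = 1
g(5) = mex{0} = 1
g(6) = mex{0,1} = 2
g(7) = mex{0,1} = 2
g(8) = mex{0,1} = 2
g(9) = mex{1,2} = 0
g(10) = mex{1,2} = 0
The P-positions (g = 0) in 0..10 are 0, 1, 2, 9, 10.

0, 1, 2, 9, 10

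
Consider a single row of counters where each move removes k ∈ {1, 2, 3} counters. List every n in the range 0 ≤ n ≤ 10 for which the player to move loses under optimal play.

0, 4, 8

Build the Grundy sequence with g(k) = mex{g(k−s) : s ∈ {1, 2, 3}, s ≤ k}:
k:     0  1  2  3  4  5  6  7  8  9 10
g(k):  0  1  2  3  0  1  2  3  0  1  2
The P-positions (g = 0) in 0..10 are 0, 4, 8.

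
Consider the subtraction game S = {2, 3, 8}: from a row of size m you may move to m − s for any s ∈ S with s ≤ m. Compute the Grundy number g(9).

Grundy values for subtraction set {2, 3, 8}:
k:     0  1  2  3  4  5  6  7  8  9
g(k):  0  0  1  1  2  0  0  1  1  2
So g(9) = 2.

2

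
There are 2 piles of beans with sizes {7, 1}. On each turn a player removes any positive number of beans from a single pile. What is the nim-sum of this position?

6

Compute the nim-sum pairwise:
7 ⊕ 1 = 6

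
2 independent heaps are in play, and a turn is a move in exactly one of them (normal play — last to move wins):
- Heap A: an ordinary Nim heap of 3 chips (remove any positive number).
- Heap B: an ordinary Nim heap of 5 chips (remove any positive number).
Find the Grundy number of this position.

6

Heap A is a plain Nim heap of size 3, so its Grundy value is 3.
Heap B is a plain Nim heap of size 5, so its Grundy value is 5.
The value of a disjunctive sum is the nim-sum of the parts.
Combined value = 3 ⊕ 5 = 6.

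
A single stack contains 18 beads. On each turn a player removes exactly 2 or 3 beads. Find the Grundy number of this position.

1

Grundy values for subtraction set {2, 3}:
k:     0  1  2  3  4  5  6  7  8  9 10 11 12 13 14 15 16 17 18
g(k):  0  0  1  1  2  0  0  1  1  2  0  0  1  1  2  0  0  1  1
So g(18) = 1.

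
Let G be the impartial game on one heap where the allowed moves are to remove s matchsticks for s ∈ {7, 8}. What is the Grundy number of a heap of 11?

Grundy values for subtraction set {7, 8}:
g(0) = mex{} = 0
g(1) = mex{} = 0
g(2) = mex{} = 0
g(3) = mex{} = 0
g(4) = mex{} = 0
g(5) = mex{} = 0
g(6) = mex{} = 0
g(7) = mex{0} = 1
g(8) = mex{0} = 1
g(9) = mex{0} = 1
g(10) = mex{0} = 1
g(11) = mex{0} = 1
So g(11) = 1.

1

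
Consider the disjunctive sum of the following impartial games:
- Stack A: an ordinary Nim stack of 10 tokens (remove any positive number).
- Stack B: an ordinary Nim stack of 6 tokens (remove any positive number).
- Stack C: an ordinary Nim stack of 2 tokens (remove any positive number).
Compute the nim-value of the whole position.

14

Stack A is a plain Nim stack of size 10, so its Grundy value is 10.
Stack B is a plain Nim stack of size 6, so its Grundy value is 6.
Stack C is a plain Nim stack of size 2, so its Grundy value is 2.
The value of a disjunctive sum is the nim-sum of the parts.
Combined value = 10 ⊕ 6 ⊕ 2 = 14.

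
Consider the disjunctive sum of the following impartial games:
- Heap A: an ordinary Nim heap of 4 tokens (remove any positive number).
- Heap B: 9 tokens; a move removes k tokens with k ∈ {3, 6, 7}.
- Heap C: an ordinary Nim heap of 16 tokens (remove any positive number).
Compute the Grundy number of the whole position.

Heap A is a plain Nim heap of size 4, so its Grundy value is 4.
For heap B, compute g(0), g(1), … with moves {3, 6, 7}:
g(0) = mex{} = 0
g(1) = mex{} = 0
g(2) = mex{} = 0
g(3) = mex{0} = 1
g(4) = mex{0} = 1
g(5) = mex{0} = 1
g(6) = mex{0,1} = 2
g(7) = mex{0,1} = 2
g(8) = mex{0,1} = 2
g(9) = mex{0,1,2} = 3
So g(9) = 3.
Heap C is a plain Nim heap of size 16, so its Grundy value is 16.
By the Sprague-Grundy theorem, the Grundy value of a sum of independent games is the XOR of the component values.
Combined value = 4 ⊕ 3 ⊕ 16 = 23.

23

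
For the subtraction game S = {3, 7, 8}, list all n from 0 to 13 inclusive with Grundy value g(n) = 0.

Build the Grundy sequence with g(k) = mex{g(k−s) : s ∈ {3, 7, 8}, s ≤ k}:
g(0) = mex{} = 0
g(1) = mex{} = 0
g(2) = mex{} = 0
g(3) = mex{0} = 1
g(4) = mex{0} = 1
g(5) = mex{0} = 1
g(6) = mex{1} = 0
g(7) = mex{0,1} = 2
g(8) = mex{0,1} = 2
g(9) = mex{0} = 1
g(10) = mex{0,1,2} = 3
g(11) = mex{1,2} = 0
g(12) = mex{1} = 0
g(13) = mex{0,1,3} = 2
The P-positions (g = 0) in 0..13 are 0, 1, 2, 6, 11, 12.

0, 1, 2, 6, 11, 12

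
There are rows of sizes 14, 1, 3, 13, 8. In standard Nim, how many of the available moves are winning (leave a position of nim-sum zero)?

3

Compute the nim-sum pairwise:
14 ⊕ 1 = 15
15 ⊕ 3 = 12
12 ⊕ 13 = 1
1 ⊕ 8 = 9
The overall nim-sum is X = 9. A row of size p has a winning move iff p XOR X < p (reduce it to p XOR X).
  14: 14 XOR 9 = 7 < 14 — winning move (to 7).
  1: 1 XOR 9 = 8 ≥ 1 — no move.
  3: 3 XOR 9 = 10 ≥ 3 — no move.
  13: 13 XOR 9 = 4 < 13 — winning move (to 4).
  8: 8 XOR 9 = 1 < 8 — winning move (to 1).
That gives 3 winning moves.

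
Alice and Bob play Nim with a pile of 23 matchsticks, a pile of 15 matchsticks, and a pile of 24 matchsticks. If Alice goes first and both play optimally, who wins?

Bob wins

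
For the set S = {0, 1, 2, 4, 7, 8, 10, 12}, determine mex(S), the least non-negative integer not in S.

3

The values 0, 1, 2 are all present; 3 is the first non-negative integer missing from the set.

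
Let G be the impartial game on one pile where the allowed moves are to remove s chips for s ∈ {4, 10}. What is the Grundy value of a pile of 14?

0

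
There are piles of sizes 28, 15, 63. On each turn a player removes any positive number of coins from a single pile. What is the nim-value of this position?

Nim-sum: 28 ⊕ 15 ⊕ 63 = 44.

44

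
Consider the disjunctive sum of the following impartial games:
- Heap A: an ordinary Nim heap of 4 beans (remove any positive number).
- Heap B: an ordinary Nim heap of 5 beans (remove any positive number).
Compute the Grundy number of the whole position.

Heap A is a plain Nim heap of size 4, so its Grundy value is 4.
Heap B is a plain Nim heap of size 5, so its Grundy value is 5.
By the Sprague-Grundy theorem, the Grundy value of a sum of independent games is the XOR of the component values.
Combined value = 4 XOR 5 = 1.

1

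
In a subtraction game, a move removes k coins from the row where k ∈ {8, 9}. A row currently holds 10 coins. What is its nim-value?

Build the Grundy sequence with g(k) = mex{g(k−s) : s ∈ {8, 9}, s ≤ k}:
g(0) = mex{} = 0
g(1) = mex{} = 0
g(2) = mex{} = 0
g(3) = mex{} = 0
g(4) = mex{} = 0
g(5) = mex{} = 0
g(6) = mex{} = 0
g(7) = mex{} = 0
g(8) = mex{0} = 1
g(9) = mex{0} = 1
g(10) = mex{0} = 1
So g(10) = 1.

1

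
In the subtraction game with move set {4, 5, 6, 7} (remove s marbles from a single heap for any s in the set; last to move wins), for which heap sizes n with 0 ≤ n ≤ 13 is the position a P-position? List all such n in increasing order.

0, 1, 2, 3, 11, 12, 13

Build the Grundy sequence with g(k) = mex{g(k−s) : s ∈ {4, 5, 6, 7}, s ≤ k}:
g(0) = mex{} = 0
g(1) = mex{} = 0
g(2) = mex{} = 0
g(3) = mex{} = 0
g(4) = mex{0} = 1
g(5) = mex{0} = 1
g(6) = mex{0} = 1
g(7) = mex{0} = 1
g(8) = mex{0,1} = 2
g(9) = mex{0,1} = 2
g(10) = mex{0,1} = 2
g(11) = mex{1} = 0
g(12) = mex{1,2} = 0
g(13) = mex{1,2} = 0
The P-positions (g = 0) in 0..13 are 0, 1, 2, 3, 11, 12, 13.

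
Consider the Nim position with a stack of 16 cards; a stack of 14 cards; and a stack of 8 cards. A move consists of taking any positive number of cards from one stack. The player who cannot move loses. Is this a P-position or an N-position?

N-position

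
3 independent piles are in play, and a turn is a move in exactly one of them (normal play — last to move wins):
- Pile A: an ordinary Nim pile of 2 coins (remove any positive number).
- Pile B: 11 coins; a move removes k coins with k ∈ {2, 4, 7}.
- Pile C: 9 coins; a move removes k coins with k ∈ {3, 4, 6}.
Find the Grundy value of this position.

Pile A is a plain Nim pile of size 2, so its Grundy value is 2.
Grundy values for pile B (subtraction set {2, 4, 7}):
g(0) = mex{} = 0
g(1) = mex{} = 0
g(2) = mex{0} = 1
g(3) = mex{0} = 1
g(4) = mex{0,1} = 2
g(5) = mex{0,1} = 2
g(6) = mex{1,2} = 0
g(7) = mex{0,1,2} = 3
g(8) = mex{0,2} = 1
g(9) = mex{1,2,3} = 0
g(10) = mex{0,1} = 2
g(11) = mex{0,2,3} = 1
So g(11) = 1.
Build the Grundy sequence for pile C with g(k) = mex{g(k−s) : s ∈ {3, 4, 6}, s ≤ k}:
k:     0  1  2  3  4  5  6  7  8  9
g(k):  0  0  0  1  1  1  2  2  2  0
So g(9) = 0.
By the Sprague-Grundy theorem, the Grundy value of a sum of independent games is the XOR of the component values.
Combined value = 2 XOR 1 XOR 0 = 3.

3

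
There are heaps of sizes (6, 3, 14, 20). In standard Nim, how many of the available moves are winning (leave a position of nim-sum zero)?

1

Nim-sum: 6 ⊕ 3 ⊕ 14 ⊕ 20 = 31.
The overall nim-sum is X = 31. A heap of size p has a winning move iff p XOR X < p (reduce it to p XOR X).
  6: 6 XOR 31 = 25 ≥ 6 — no move.
  3: 3 XOR 31 = 28 ≥ 3 — no move.
  14: 14 XOR 31 = 17 ≥ 14 — no move.
  20: 20 XOR 31 = 11 < 20 — winning move (to 11).
That gives 1 winning move.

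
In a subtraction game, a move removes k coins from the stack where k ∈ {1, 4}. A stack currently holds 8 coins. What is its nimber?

Grundy values for subtraction set {1, 4}:
g(0) = mex{} = 0
g(1) = mex{0} = 1
g(2) = mex{1} = 0
g(3) = mex{0} = 1
g(4) = mex{0,1} = 2
g(5) = mex{1,2} = 0
g(6) = mex{0} = 1
g(7) = mex{1} = 0
g(8) = mex{0,2} = 1
So g(8) = 1.

1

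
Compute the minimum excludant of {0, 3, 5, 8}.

1

0 is in the set but 1 is not, so the mex is 1.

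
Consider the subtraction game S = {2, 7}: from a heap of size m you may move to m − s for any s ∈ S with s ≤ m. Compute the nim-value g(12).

1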